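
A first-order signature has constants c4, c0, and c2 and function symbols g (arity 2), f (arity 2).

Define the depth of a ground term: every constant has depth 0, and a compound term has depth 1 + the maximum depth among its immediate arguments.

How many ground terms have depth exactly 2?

864

If N_k denotes the number of depth-≤k ground terms, the 3 constants give N_0 = 3, and each function symbol of arity r contributes N_{k-1}^r new terms at level k: N_k = 3 + N_{k-1}^2 + N_{k-1}^2.
N_0 = 3
N_1 = 3 + 3^2 + 3^2 = 21
N_2 = 3 + 21^2 + 21^2 = 885
Terms of depth exactly 2: N_2 − N_1 = 885 − 21 = 864.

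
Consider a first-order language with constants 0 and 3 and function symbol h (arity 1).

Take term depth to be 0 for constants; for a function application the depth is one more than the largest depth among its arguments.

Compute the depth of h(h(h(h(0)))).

4

depth(h(0)) = 1 + depth(0) = 1 + 0 = 1
depth(h(h(0))) = 1 + depth(h(0)) = 1 + 1 = 2
depth(h(h(h(0)))) = 1 + depth(h(h(0))) = 1 + 2 = 3
depth(h(h(h(h(0))))) = 1 + depth(h(h(h(0)))) = 1 + 3 = 4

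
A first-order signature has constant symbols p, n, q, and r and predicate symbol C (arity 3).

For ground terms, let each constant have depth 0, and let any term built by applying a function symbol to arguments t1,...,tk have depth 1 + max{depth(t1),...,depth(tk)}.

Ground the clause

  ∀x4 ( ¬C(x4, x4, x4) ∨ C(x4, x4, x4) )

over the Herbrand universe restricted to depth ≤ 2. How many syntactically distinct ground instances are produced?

Ground terms of depth ≤ 2:
  With no function symbols every ground term is a constant, so there are exactly 4 ground terms at every depth bound.
  N_0 = 4
  N_1 = 4
  N_2 = 4
  Explicitly: p, n, q, r.
So there are 4 ground terms available for substitution.
The variable x4 ranges independently over the available ground terms, and distinct assignments produce distinct instances.
Number of ground instances = 4.

4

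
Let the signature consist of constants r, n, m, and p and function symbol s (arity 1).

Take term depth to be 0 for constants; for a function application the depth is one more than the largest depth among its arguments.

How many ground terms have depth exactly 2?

Let N_k = |{terms of depth ≤ k}|. Then N_0 = 4 and N_k = 4 + N_{k-1} for k ≥ 1 (one summand per function symbol, arity giving the exponent).
N_0 = 4
N_1 = 4 + 4 = 8
N_2 = 4 + 8 = 12
Terms of depth exactly 2: N_2 − N_1 = 12 − 8 = 4.

4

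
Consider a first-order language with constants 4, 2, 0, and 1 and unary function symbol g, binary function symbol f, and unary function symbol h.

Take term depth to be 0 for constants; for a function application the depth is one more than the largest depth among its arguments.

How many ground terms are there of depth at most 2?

Let N_k = |{terms of depth ≤ k}|. Then N_0 = 4 and N_k = 4 + N_{k-1} + N_{k-1}^2 + N_{k-1} for k ≥ 1 (one summand per function symbol, arity giving the exponent).
N_0 = 4
N_1 = 4 + 4 + 4^2 + 4 = 28
N_2 = 4 + 28 + 28^2 + 28 = 844

844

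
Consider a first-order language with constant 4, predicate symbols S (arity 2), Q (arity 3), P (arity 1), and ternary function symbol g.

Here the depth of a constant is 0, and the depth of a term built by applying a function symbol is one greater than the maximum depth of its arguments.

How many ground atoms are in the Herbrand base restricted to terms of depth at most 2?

819

First count ground terms of depth ≤ 2.
Count level by level. With function symbols g/3, the terms of depth ≤ k are the 1 constant together with each function applied to depth-≤(k−1) tuples, so N_k = 1 + N_{k-1}^3.
N_0 = 1
N_1 = 1 + 1^3 = 2
N_2 = 1 + 2^3 = 9
Explicitly: 4, g(4, 4, 4), g(4, 4, g(4, 4, 4)), g(4, g(4, 4, 4), 4), g(4, g(4, 4, 4), g(4, 4, 4)), g(g(4, 4, 4), 4, 4), g(g(4, 4, 4), 4, g(4, 4, 4)), g(g(4, 4, 4), g(4, 4, 4), 4), g(g(4, 4, 4), g(4, 4, 4), g(4, 4, 4)).
So |H| = 9.
Ground atoms are formed by filling each argument slot of a predicate with a term from H, so an r-ary predicate gives |H|^r atoms:
  S: 9^2 = 81;  Q: 9^3 = 729;  P: 9
Total ground atoms: 81 + 729 + 9 = 819.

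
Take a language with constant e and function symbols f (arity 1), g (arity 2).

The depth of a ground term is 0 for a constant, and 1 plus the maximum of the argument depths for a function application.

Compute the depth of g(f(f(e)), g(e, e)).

depth(f(e)) = 1 + depth(e) = 1 + 0 = 1
depth(f(f(e))) = 1 + depth(f(e)) = 1 + 1 = 2
depth(g(e, e)) = 1 + max(0, 0) = 1
depth(g(f(f(e)), g(e, e))) = 1 + max(2, 1) = 3

3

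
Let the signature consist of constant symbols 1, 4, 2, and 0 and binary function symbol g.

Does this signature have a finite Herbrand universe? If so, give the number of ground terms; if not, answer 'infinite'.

infinite

The signature has at least one function symbol (g, arity 2) and at least one constant (1).
Iterating g gives infinitely many distinct ground terms: 1, g(1, 1), g(g(1, 1), g(1, 1)), ...
So the Herbrand universe is infinite.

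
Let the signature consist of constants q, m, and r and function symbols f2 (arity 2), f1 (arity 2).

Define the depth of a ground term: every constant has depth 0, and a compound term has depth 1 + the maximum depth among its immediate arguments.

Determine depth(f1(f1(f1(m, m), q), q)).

3

depth(f1(m, m)) = 1 + max(0, 0) = 1
depth(f1(f1(m, m), q)) = 1 + max(1, 0) = 2
depth(f1(f1(f1(m, m), q), q)) = 1 + max(2, 0) = 3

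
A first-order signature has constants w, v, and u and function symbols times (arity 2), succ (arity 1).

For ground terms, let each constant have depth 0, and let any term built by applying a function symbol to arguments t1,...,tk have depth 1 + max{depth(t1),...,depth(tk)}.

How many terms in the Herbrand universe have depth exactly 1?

Let N_k = |{terms of depth ≤ k}|. Then N_0 = 3 and N_k = 3 + N_{k-1}^2 + N_{k-1} for k ≥ 1 (one summand per function symbol, arity giving the exponent).
N_0 = 3
N_1 = 3 + 3^2 + 3 = 15
Terms of depth exactly 1: N_1 − N_0 = 15 − 3 = 12.

12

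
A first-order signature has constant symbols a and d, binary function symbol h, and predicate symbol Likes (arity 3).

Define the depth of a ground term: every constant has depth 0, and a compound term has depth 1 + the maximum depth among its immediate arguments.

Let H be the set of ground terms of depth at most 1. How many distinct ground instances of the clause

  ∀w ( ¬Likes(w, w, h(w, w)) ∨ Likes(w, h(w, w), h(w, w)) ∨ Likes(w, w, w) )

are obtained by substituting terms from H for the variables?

Ground terms of depth ≤ 1:
  Count level by level. With function symbols h/2, the terms of depth ≤ k are the 2 constants together with each function applied to depth-≤(k−1) tuples, so N_k = 2 + N_{k-1}^2.
  N_0 = 2
  N_1 = 2 + 2^2 = 6
  Explicitly: a, d, h(a, a), h(a, d), h(d, a), h(d, d).
So there are 6 ground terms available for substitution.
The variable w ranges independently over the available ground terms, and distinct assignments produce distinct instances.
Number of ground instances = 6.

6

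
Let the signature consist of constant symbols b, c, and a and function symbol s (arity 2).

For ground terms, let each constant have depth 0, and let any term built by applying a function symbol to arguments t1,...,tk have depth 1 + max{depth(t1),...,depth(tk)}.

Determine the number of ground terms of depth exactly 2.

Count level by level. With function symbols s/2, the terms of depth ≤ k are the 3 constants together with each function applied to depth-≤(k−1) tuples, so N_k = 3 + N_{k-1}^2.
N_0 = 3
N_1 = 3 + 3^2 = 12
N_2 = 3 + 12^2 = 147
Terms of depth exactly 2: N_2 − N_1 = 147 − 12 = 135.

135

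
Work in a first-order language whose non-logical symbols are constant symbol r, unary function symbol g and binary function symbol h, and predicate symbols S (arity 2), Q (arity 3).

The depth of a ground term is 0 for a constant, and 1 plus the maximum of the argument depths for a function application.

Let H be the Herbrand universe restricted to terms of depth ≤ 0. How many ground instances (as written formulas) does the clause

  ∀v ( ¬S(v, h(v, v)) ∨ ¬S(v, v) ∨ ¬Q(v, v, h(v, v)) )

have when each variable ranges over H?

Ground terms of depth ≤ 0:
  Let N_k = |{terms of depth ≤ k}|. Then N_0 = 1 and N_k = 1 + N_{k-1} + N_{k-1}^2 for k ≥ 1 (one summand per function symbol, arity giving the exponent).
  N_0 = 1
  Explicitly: r.
So there is exactly 1 ground term available for substitution.
The clause has 1 distinct variable (v), which appears in the body. In the free term algebra distinct substitutions yield syntactically distinct ground instances.
Number of ground instances = 1.

1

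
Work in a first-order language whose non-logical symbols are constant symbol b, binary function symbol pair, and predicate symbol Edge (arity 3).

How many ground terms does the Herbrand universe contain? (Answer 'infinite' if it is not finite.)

The signature has at least one function symbol (pair, arity 2) and at least one constant (b).
Iterating pair gives infinitely many distinct ground terms: b, pair(b, b), pair(pair(b, b), pair(b, b)), ...
So the Herbrand universe is infinite.

infinite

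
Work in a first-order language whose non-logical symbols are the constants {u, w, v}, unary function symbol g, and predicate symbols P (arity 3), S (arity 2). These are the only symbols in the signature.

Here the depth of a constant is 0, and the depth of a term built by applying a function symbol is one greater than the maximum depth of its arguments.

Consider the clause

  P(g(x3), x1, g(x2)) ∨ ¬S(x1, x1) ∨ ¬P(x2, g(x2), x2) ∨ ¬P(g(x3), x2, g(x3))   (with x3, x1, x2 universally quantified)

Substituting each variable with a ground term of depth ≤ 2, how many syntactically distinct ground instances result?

Ground terms of depth ≤ 2:
  Let N_k = |{terms of depth ≤ k}|. Then N_0 = 3 and N_k = 3 + N_{k-1} for k ≥ 1 (one summand per function symbol, arity giving the exponent).
  N_0 = 3
  N_1 = 3 + 3 = 6
  N_2 = 3 + 6 = 9
So there are 9 ground terms available for substitution.
Each of x3, x1, x2 ranges independently over the available ground terms, and distinct assignments produce distinct instances.
Number of ground instances = 9^3 = 729.

729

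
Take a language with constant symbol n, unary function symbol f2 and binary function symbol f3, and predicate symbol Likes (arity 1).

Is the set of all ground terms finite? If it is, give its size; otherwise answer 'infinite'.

The signature has at least one function symbol (f2, arity 1) and at least one constant (n).
Iterating f2 gives infinitely many distinct ground terms: n, f2(n), f2(f2(n)), ...
So the Herbrand universe is infinite.

infinite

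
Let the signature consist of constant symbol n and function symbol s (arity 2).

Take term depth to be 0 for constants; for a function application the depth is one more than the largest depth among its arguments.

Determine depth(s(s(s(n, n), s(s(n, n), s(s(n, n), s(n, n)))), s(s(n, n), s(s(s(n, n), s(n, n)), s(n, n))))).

5

depth(s(n, n)) = 1 + max(0, 0) = 1
depth(s(s(n, n), s(n, n))) = 1 + max(1, 1) = 2
depth(s(s(n, n), s(s(n, n), s(n, n)))) = 1 + max(1, 2) = 3
depth(s(s(n, n), s(s(n, n), s(s(n, n), s(n, n))))) = 1 + max(1, 3) = 4
depth(s(s(s(n, n), s(n, n)), s(n, n))) = 1 + max(2, 1) = 3
depth(s(s(n, n), s(s(s(n, n), s(n, n)), s(n, n)))) = 1 + max(1, 3) = 4
depth(s(s(s(n, n), s(s(n, n), s(s(n, n), s(n, n)))), s(s(n, n), s(s(s(n, n), s(n, n)), s(n, n))))) = 1 + max(4, 4) = 5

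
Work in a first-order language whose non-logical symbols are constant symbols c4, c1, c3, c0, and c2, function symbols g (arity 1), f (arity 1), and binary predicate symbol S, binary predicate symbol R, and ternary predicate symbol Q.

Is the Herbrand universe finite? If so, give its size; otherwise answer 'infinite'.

infinite

The signature has at least one function symbol (g, arity 1) and at least one constant (c4).
Iterating g gives infinitely many distinct ground terms: c4, g(c4), g(g(c4)), ...
So the Herbrand universe is infinite.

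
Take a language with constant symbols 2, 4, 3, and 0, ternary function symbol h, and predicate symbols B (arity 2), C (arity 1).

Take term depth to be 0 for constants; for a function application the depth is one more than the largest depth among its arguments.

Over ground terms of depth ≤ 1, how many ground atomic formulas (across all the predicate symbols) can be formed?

4692

First count ground terms of depth ≤ 1.
Let N_k count ground terms of depth at most k. Each non-constant term of depth ≤ k is some function symbol applied to depth-≤(k−1) arguments, giving N_k = 4 + N_{k-1}^3.
N_0 = 4
N_1 = 4 + 4^3 = 68
So |H| = 68.
For each predicate symbol, the number of ground atoms is |H| raised to its arity; summing:
  B: 68^2 = 4624;  C: 68
Total ground atoms: 4624 + 68 = 4692.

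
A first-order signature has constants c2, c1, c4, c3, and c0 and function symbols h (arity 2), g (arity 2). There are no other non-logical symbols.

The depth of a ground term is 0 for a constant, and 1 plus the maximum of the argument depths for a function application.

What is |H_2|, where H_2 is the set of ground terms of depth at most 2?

6055

Count level by level. With function symbols h/2, g/2, the terms of depth ≤ k are the 5 constants together with each function applied to depth-≤(k−1) tuples, so N_k = 5 + N_{k-1}^2 + N_{k-1}^2.
N_0 = 5
N_1 = 5 + 5^2 + 5^2 = 55
N_2 = 5 + 55^2 + 55^2 = 6055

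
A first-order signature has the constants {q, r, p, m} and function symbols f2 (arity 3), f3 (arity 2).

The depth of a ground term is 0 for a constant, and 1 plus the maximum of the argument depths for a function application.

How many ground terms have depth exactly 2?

599680

Let N_k count ground terms of depth at most k. Each non-constant term of depth ≤ k is some function symbol applied to depth-≤(k−1) arguments, giving N_k = 4 + N_{k-1}^3 + N_{k-1}^2.
N_0 = 4
N_1 = 4 + 4^3 + 4^2 = 84
N_2 = 4 + 84^3 + 84^2 = 599764
Terms of depth exactly 2: N_2 − N_1 = 599764 − 84 = 599680.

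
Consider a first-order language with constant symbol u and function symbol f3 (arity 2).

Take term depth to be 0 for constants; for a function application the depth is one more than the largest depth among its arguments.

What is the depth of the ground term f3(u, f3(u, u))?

2

depth(f3(u, u)) = 1 + max(0, 0) = 1
depth(f3(u, f3(u, u))) = 1 + max(0, 1) = 2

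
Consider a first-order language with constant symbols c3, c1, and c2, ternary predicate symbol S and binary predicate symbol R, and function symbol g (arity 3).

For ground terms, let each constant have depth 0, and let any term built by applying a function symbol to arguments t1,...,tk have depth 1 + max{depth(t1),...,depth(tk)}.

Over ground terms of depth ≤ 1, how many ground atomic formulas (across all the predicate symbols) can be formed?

First count ground terms of depth ≤ 1.
Let N_k = |{terms of depth ≤ k}|. Then N_0 = 3 and N_k = 3 + N_{k-1}^3 for k ≥ 1 (one summand per function symbol, arity giving the exponent).
N_0 = 3
N_1 = 3 + 3^3 = 30
So |H| = 30.
Ground atoms are formed by filling each argument slot of a predicate with a term from H, so an r-ary predicate gives |H|^r atoms:
  S: 30^3 = 27000;  R: 30^2 = 900
Total ground atoms: 27000 + 900 = 27900.

27900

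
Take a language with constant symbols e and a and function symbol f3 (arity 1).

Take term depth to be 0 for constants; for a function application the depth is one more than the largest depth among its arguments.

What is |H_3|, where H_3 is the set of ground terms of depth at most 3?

8

Let N_k = |{terms of depth ≤ k}|. Then N_0 = 2 and N_k = 2 + N_{k-1} for k ≥ 1 (one summand per function symbol, arity giving the exponent).
N_0 = 2
N_1 = 2 + 2 = 4
N_2 = 2 + 4 = 6
N_3 = 2 + 6 = 8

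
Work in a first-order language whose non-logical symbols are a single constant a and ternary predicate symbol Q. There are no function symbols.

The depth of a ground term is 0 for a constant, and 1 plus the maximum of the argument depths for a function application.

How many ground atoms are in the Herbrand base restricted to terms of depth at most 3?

1

First count ground terms of depth ≤ 3.
With no function symbols every ground term is a constant, so there is exactly 1 ground term at every depth bound.
N_0 = 1
N_1 = 1
N_2 = 1
N_3 = 1
Explicitly: a.
So |H| = 1.
A ground atom is a predicate applied to a tuple of terms from H, so the count is the sum over predicates of |H|^arity:
  Q: 1^3 = 1
Total ground atoms: 1.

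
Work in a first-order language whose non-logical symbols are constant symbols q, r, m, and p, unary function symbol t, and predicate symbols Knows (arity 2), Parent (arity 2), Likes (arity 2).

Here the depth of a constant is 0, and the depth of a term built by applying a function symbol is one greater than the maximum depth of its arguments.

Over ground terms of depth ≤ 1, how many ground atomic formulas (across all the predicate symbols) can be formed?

First count ground terms of depth ≤ 1.
Let N_k = |{terms of depth ≤ k}|. Then N_0 = 4 and N_k = 4 + N_{k-1} for k ≥ 1 (one summand per function symbol, arity giving the exponent).
N_0 = 4
N_1 = 4 + 4 = 8
Explicitly: q, r, m, p, t(q), t(r), t(m), t(p).
So |H| = 8.
Each predicate of arity r yields |H|^r ground atoms (one per choice of an r-tuple from H):
  Knows: 8^2 = 64;  Parent: 8^2 = 64;  Likes: 8^2 = 64
Total ground atoms: 64 + 64 + 64 = 192.

192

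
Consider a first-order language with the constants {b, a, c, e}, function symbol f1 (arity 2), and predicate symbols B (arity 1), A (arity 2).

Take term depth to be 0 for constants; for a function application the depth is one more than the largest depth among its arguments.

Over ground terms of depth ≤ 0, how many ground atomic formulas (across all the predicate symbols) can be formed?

20

First count ground terms of depth ≤ 0.
Write N_k for the number of ground terms of depth ≤ k. A term of depth ≤ k is either a constant or a function symbol applied to arguments of depth ≤ k−1, so N_k = 4 + N_{k-1}^2.
N_0 = 4
Explicitly: b, a, c, e.
So |H| = 4.
A ground atom is a predicate applied to a tuple of terms from H, so the count is the sum over predicates of |H|^arity:
  B: 4;  A: 4^2 = 16
Total ground atoms: 4 + 16 = 20.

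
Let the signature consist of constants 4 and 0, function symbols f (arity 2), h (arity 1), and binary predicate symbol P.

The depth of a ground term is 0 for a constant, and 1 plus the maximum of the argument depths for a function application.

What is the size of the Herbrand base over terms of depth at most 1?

64

First count ground terms of depth ≤ 1.
Let N_k count ground terms of depth at most k. Each non-constant term of depth ≤ k is some function symbol applied to depth-≤(k−1) arguments, giving N_k = 2 + N_{k-1}^2 + N_{k-1}.
N_0 = 2
N_1 = 2 + 2^2 + 2 = 8
Explicitly: 4, 0, f(4, 4), f(4, 0), f(0, 4), f(0, 0), h(4), h(0).
So |H| = 8.
For each predicate symbol, the number of ground atoms is |H| raised to its arity; summing:
  P: 8^2 = 64
Total ground atoms: 64.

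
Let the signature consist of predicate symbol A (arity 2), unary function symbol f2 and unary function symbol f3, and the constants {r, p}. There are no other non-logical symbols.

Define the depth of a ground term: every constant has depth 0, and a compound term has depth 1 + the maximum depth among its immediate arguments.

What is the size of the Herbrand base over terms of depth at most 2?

196

First count ground terms of depth ≤ 2.
Let N_k count ground terms of depth at most k. Each non-constant term of depth ≤ k is some function symbol applied to depth-≤(k−1) arguments, giving N_k = 2 + N_{k-1} + N_{k-1}.
N_0 = 2
N_1 = 2 + 2 + 2 = 6
N_2 = 2 + 6 + 6 = 14
So |H| = 14.
Each predicate of arity r yields |H|^r ground atoms (one per choice of an r-tuple from H):
  A: 14^2 = 196
Total ground atoms: 196.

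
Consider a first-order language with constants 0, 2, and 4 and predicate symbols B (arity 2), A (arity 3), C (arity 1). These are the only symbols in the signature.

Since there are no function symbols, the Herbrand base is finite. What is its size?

39

With no function symbols, the Herbrand universe is just the 3 constants.
Ground atoms per predicate: B: 3^2 = 9, A: 3^3 = 27, C: 3.
Herbrand base size = 9 + 27 + 3 = 39.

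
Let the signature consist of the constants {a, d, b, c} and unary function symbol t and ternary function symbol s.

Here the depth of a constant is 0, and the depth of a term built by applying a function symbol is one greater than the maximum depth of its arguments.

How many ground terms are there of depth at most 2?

Let N_k count ground terms of depth at most k. Each non-constant term of depth ≤ k is some function symbol applied to depth-≤(k−1) arguments, giving N_k = 4 + N_{k-1} + N_{k-1}^3.
N_0 = 4
N_1 = 4 + 4 + 4^3 = 72
N_2 = 4 + 72 + 72^3 = 373324

373324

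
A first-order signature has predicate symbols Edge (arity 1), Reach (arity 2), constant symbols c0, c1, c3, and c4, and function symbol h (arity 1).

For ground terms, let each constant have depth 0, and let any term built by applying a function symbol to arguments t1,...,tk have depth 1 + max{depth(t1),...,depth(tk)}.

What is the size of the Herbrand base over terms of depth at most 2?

First count ground terms of depth ≤ 2.
Let N_k = |{terms of depth ≤ k}|. Then N_0 = 4 and N_k = 4 + N_{k-1} for k ≥ 1 (one summand per function symbol, arity giving the exponent).
N_0 = 4
N_1 = 4 + 4 = 8
N_2 = 4 + 8 = 12
Explicitly: c0, c1, c3, c4, h(c0), h(c1), h(c3), h(c4), h(h(c0)), h(h(c1)), h(h(c3)), h(h(c4)).
So |H| = 12.
Each predicate of arity r yields |H|^r ground atoms (one per choice of an r-tuple from H):
  Edge: 12;  Reach: 12^2 = 144
Total ground atoms: 12 + 144 = 156.

156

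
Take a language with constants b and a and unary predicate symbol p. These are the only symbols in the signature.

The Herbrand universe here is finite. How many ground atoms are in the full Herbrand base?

2

With no function symbols, the Herbrand universe is just the 2 constants.
Ground atoms per predicate: p: 2.
Herbrand base size = 2 = 2.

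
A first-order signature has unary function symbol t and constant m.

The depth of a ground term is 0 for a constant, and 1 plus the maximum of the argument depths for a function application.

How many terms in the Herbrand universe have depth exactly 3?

Let N_k = |{terms of depth ≤ k}|. Then N_0 = 1 and N_k = 1 + N_{k-1} for k ≥ 1 (one summand per function symbol, arity giving the exponent).
N_0 = 1
N_1 = 1 + 1 = 2
N_2 = 1 + 2 = 3
N_3 = 1 + 3 = 4
Terms of depth exactly 3: N_3 − N_2 = 4 − 3 = 1.

1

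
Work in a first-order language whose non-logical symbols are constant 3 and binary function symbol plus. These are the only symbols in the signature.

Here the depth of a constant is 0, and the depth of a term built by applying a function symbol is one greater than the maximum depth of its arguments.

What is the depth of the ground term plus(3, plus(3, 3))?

2

depth(plus(3, 3)) = 1 + max(0, 0) = 1
depth(plus(3, plus(3, 3))) = 1 + max(0, 1) = 2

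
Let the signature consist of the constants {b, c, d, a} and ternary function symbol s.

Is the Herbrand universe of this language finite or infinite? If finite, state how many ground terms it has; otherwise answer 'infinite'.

infinite

The signature has at least one function symbol (s, arity 3) and at least one constant (b).
Iterating s gives infinitely many distinct ground terms: b, s(b, b, b), s(s(b, b, b), s(b, b, b), s(b, b, b)), ...
So the Herbrand universe is infinite.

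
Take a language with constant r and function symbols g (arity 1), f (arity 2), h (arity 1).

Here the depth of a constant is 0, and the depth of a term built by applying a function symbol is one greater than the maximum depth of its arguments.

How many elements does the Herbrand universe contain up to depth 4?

458329

Let N_k count ground terms of depth at most k. Each non-constant term of depth ≤ k is some function symbol applied to depth-≤(k−1) arguments, giving N_k = 1 + N_{k-1} + N_{k-1}^2 + N_{k-1}.
N_0 = 1
N_1 = 1 + 1 + 1^2 + 1 = 4
N_2 = 1 + 4 + 4^2 + 4 = 25
N_3 = 1 + 25 + 25^2 + 25 = 676
N_4 = 1 + 676 + 676^2 + 676 = 458329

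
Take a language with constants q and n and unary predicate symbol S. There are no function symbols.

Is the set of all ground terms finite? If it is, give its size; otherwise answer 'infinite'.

2

There are no function symbols, so every ground term is one of the 2 constants.
The Herbrand universe is {q, n}, which is finite with 2 elements.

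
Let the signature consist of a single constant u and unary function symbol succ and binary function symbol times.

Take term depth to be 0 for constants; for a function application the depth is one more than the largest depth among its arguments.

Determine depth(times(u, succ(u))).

depth(succ(u)) = 1 + depth(u) = 1 + 0 = 1
depth(times(u, succ(u))) = 1 + max(0, 1) = 2

2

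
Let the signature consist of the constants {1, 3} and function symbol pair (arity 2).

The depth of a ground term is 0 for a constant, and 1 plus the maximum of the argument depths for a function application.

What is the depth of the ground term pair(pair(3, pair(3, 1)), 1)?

3

depth(pair(3, 1)) = 1 + max(0, 0) = 1
depth(pair(3, pair(3, 1))) = 1 + max(0, 1) = 2
depth(pair(pair(3, pair(3, 1)), 1)) = 1 + max(2, 0) = 3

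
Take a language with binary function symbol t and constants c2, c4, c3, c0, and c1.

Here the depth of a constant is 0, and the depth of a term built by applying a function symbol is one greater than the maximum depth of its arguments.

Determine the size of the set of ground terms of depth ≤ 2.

Let N_k = |{terms of depth ≤ k}|. Then N_0 = 5 and N_k = 5 + N_{k-1}^2 for k ≥ 1 (one summand per function symbol, arity giving the exponent).
N_0 = 5
N_1 = 5 + 5^2 = 30
N_2 = 5 + 30^2 = 905

905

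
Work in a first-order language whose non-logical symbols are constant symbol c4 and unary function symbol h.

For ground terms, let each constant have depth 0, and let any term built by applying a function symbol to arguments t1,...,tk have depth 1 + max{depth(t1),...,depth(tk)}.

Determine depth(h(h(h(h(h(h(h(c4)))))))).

7

depth(h(c4)) = 1 + depth(c4) = 1 + 0 = 1
depth(h(h(c4))) = 1 + depth(h(c4)) = 1 + 1 = 2
depth(h(h(h(c4)))) = 1 + depth(h(h(c4))) = 1 + 2 = 3
depth(h(h(h(h(c4))))) = 1 + depth(h(h(h(c4)))) = 1 + 3 = 4
depth(h(h(h(h(h(c4)))))) = 1 + depth(h(h(h(h(c4))))) = 1 + 4 = 5
depth(h(h(h(h(h(h(c4))))))) = 1 + depth(h(h(h(h(h(c4)))))) = 1 + 5 = 6
depth(h(h(h(h(h(h(h(c4)))))))) = 1 + depth(h(h(h(h(h(h(c4))))))) = 1 + 6 = 7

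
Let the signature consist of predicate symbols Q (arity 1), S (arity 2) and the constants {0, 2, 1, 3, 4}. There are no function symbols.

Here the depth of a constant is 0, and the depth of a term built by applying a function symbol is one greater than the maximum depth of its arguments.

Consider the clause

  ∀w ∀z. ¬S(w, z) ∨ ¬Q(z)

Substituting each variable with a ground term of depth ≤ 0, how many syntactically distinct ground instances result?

Ground terms of depth ≤ 0:
  With no function symbols every ground term is a constant, so there are exactly 5 ground terms at every depth bound.
  N_0 = 5
  Explicitly: 0, 2, 1, 3, 4.
So there are 5 ground terms available for substitution.
The clause has 2 distinct variables (w, z), each appearing in the body. In the free term algebra distinct substitutions yield syntactically distinct ground instances.
Number of ground instances = 5^2 = 25.

25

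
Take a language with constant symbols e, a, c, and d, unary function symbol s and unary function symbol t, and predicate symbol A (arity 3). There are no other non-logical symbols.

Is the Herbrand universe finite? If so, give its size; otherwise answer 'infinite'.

The signature has at least one function symbol (s, arity 1) and at least one constant (e).
Iterating s gives infinitely many distinct ground terms: e, s(e), s(s(e)), ...
So the Herbrand universe is infinite.

infinite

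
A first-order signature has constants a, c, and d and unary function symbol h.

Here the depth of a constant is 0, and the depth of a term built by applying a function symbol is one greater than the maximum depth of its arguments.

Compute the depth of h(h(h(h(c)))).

depth(h(c)) = 1 + depth(c) = 1 + 0 = 1
depth(h(h(c))) = 1 + depth(h(c)) = 1 + 1 = 2
depth(h(h(h(c)))) = 1 + depth(h(h(c))) = 1 + 2 = 3
depth(h(h(h(h(c))))) = 1 + depth(h(h(h(c)))) = 1 + 3 = 4

4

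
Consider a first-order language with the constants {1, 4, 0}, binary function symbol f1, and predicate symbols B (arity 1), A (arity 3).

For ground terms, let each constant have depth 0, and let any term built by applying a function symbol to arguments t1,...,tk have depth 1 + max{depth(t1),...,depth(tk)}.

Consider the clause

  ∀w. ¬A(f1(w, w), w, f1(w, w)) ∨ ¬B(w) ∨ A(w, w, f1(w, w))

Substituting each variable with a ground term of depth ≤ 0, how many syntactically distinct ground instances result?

Ground terms of depth ≤ 0:
  Write N_k for the number of ground terms of depth ≤ k. A term of depth ≤ k is either a constant or a function symbol applied to arguments of depth ≤ k−1, so N_k = 3 + N_{k-1}^2.
  N_0 = 3
  Explicitly: 1, 4, 0.
So there are 3 ground terms available for substitution.
The variable w ranges independently over the available ground terms, and distinct assignments produce distinct instances.
Number of ground instances = 3.

3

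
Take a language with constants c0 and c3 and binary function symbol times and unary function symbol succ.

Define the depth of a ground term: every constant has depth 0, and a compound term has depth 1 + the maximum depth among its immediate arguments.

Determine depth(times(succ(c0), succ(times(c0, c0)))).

3

depth(succ(c0)) = 1 + depth(c0) = 1 + 0 = 1
depth(times(c0, c0)) = 1 + max(0, 0) = 1
depth(succ(times(c0, c0))) = 1 + depth(times(c0, c0)) = 1 + 1 = 2
depth(times(succ(c0), succ(times(c0, c0)))) = 1 + max(1, 2) = 3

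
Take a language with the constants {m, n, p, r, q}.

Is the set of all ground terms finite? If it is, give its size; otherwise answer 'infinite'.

There are no function symbols, so every ground term is one of the 5 constants.
The Herbrand universe is {m, n, p, r, q}, which is finite with 5 elements.

5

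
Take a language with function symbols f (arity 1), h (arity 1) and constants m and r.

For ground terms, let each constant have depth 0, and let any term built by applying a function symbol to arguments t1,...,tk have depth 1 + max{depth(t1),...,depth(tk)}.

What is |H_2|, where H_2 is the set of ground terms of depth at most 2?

Write N_k for the number of ground terms of depth ≤ k. A term of depth ≤ k is either a constant or a function symbol applied to arguments of depth ≤ k−1, so N_k = 2 + N_{k-1} + N_{k-1}.
N_0 = 2
N_1 = 2 + 2 + 2 = 6
N_2 = 2 + 6 + 6 = 14

14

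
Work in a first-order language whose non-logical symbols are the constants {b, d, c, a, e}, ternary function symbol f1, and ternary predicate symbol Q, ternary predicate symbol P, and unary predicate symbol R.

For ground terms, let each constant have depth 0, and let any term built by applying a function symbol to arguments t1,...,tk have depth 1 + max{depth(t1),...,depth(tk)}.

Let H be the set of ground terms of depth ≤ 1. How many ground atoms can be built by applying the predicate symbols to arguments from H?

First count ground terms of depth ≤ 1.
Count level by level. With function symbols f1/3, the terms of depth ≤ k are the 5 constants together with each function applied to depth-≤(k−1) tuples, so N_k = 5 + N_{k-1}^3.
N_0 = 5
N_1 = 5 + 5^3 = 130
So |H| = 130.
Ground atoms are formed by filling each argument slot of a predicate with a term from H, so an r-ary predicate gives |H|^r atoms:
  Q: 130^3 = 2197000;  P: 130^3 = 2197000;  R: 130
Total ground atoms: 2197000 + 2197000 + 130 = 4394130.

4394130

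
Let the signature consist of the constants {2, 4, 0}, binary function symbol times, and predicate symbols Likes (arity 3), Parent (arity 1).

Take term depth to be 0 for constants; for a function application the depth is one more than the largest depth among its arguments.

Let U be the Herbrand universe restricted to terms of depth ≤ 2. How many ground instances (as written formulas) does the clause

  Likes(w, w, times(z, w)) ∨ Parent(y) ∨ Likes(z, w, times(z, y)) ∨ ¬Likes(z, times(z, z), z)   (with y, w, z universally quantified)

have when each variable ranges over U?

3176523

Ground terms of depth ≤ 2:
  Let N_k count ground terms of depth at most k. Each non-constant term of depth ≤ k is some function symbol applied to depth-≤(k−1) arguments, giving N_k = 3 + N_{k-1}^2.
  N_0 = 3
  N_1 = 3 + 3^2 = 12
  N_2 = 3 + 12^2 = 147
So there are 147 ground terms available for substitution.
Each of y, w, z ranges independently over the available ground terms, and distinct assignments produce distinct instances.
Number of ground instances = 147^3 = 3176523.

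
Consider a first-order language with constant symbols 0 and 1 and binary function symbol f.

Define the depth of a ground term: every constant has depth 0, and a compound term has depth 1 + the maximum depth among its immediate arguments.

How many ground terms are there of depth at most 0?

Count level by level. With function symbols f/2, the terms of depth ≤ k are the 2 constants together with each function applied to depth-≤(k−1) tuples, so N_k = 2 + N_{k-1}^2.
N_0 = 2
Explicitly: 0, 1.

2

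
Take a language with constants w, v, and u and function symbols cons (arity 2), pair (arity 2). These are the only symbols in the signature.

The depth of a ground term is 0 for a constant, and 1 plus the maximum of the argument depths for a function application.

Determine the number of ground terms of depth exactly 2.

Write N_k for the number of ground terms of depth ≤ k. A term of depth ≤ k is either a constant or a function symbol applied to arguments of depth ≤ k−1, so N_k = 3 + N_{k-1}^2 + N_{k-1}^2.
N_0 = 3
N_1 = 3 + 3^2 + 3^2 = 21
N_2 = 3 + 21^2 + 21^2 = 885
Terms of depth exactly 2: N_2 − N_1 = 885 − 21 = 864.

864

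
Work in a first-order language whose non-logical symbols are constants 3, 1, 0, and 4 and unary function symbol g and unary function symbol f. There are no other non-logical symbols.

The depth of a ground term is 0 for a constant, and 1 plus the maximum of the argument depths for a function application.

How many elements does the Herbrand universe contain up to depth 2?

Let N_k count ground terms of depth at most k. Each non-constant term of depth ≤ k is some function symbol applied to depth-≤(k−1) arguments, giving N_k = 4 + N_{k-1} + N_{k-1}.
N_0 = 4
N_1 = 4 + 4 + 4 = 12
N_2 = 4 + 12 + 12 = 28

28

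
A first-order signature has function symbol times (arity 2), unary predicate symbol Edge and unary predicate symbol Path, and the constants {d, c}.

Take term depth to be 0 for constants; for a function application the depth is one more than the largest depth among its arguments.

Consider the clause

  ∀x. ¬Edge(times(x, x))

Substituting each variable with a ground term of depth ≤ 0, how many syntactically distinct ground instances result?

Ground terms of depth ≤ 0:
  If N_k denotes the number of depth-≤k ground terms, the 2 constants give N_0 = 2, and each function symbol of arity r contributes N_{k-1}^r new terms at level k: N_k = 2 + N_{k-1}^2.
  N_0 = 2
  Explicitly: d, c.
So there are 2 ground terms available for substitution.
There is 1 variable to instantiate (x),  occurring in at least one literal, so different choices give different ground instances.
Number of ground instances = 2.

2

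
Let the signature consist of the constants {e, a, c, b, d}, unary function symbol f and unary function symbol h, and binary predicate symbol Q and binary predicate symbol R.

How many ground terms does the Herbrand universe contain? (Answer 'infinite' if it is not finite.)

infinite

The signature has at least one function symbol (f, arity 1) and at least one constant (e).
Iterating f gives infinitely many distinct ground terms: e, f(e), f(f(e)), ...
So the Herbrand universe is infinite.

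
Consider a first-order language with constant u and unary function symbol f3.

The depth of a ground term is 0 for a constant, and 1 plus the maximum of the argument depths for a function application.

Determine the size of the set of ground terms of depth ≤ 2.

Let N_k count ground terms of depth at most k. Each non-constant term of depth ≤ k is some function symbol applied to depth-≤(k−1) arguments, giving N_k = 1 + N_{k-1}.
N_0 = 1
N_1 = 1 + 1 = 2
N_2 = 1 + 2 = 3
Explicitly: u, f3(u), f3(f3(u)).

3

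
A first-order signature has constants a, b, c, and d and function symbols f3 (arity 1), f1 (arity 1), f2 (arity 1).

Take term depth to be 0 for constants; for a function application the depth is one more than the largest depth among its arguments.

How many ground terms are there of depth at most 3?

Let N_k count ground terms of depth at most k. Each non-constant term of depth ≤ k is some function symbol applied to depth-≤(k−1) arguments, giving N_k = 4 + N_{k-1} + N_{k-1} + N_{k-1}.
N_0 = 4
N_1 = 4 + 4 + 4 + 4 = 16
N_2 = 4 + 16 + 16 + 16 = 52
N_3 = 4 + 52 + 52 + 52 = 160

160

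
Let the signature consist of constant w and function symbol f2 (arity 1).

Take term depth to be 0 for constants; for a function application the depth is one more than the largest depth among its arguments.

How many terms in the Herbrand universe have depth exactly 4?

Let N_k count ground terms of depth at most k. Each non-constant term of depth ≤ k is some function symbol applied to depth-≤(k−1) arguments, giving N_k = 1 + N_{k-1}.
N_0 = 1
N_1 = 1 + 1 = 2
N_2 = 1 + 2 = 3
N_3 = 1 + 3 = 4
N_4 = 1 + 4 = 5
Terms of depth exactly 4: N_4 − N_3 = 5 − 4 = 1.

1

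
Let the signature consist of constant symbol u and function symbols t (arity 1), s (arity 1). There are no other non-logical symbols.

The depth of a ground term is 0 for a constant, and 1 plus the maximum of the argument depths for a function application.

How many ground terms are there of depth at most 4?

Write N_k for the number of ground terms of depth ≤ k. A term of depth ≤ k is either a constant or a function symbol applied to arguments of depth ≤ k−1, so N_k = 1 + N_{k-1} + N_{k-1}.
N_0 = 1
N_1 = 1 + 1 + 1 = 3
N_2 = 1 + 3 + 3 = 7
N_3 = 1 + 7 + 7 = 15
N_4 = 1 + 15 + 15 = 31

31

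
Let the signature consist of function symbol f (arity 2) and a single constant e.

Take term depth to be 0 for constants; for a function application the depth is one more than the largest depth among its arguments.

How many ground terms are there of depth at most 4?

Write N_k for the number of ground terms of depth ≤ k. A term of depth ≤ k is either a constant or a function symbol applied to arguments of depth ≤ k−1, so N_k = 1 + N_{k-1}^2.
N_0 = 1
N_1 = 1 + 1^2 = 2
N_2 = 1 + 2^2 = 5
N_3 = 1 + 5^2 = 26
N_4 = 1 + 26^2 = 677

677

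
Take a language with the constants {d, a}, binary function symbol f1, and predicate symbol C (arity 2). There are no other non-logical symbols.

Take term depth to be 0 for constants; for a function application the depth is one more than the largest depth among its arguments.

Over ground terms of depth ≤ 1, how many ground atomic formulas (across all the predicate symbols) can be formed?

36

First count ground terms of depth ≤ 1.
Count level by level. With function symbols f1/2, the terms of depth ≤ k are the 2 constants together with each function applied to depth-≤(k−1) tuples, so N_k = 2 + N_{k-1}^2.
N_0 = 2
N_1 = 2 + 2^2 = 6
Explicitly: d, a, f1(d, d), f1(d, a), f1(a, d), f1(a, a).
So |H| = 6.
A ground atom is a predicate applied to a tuple of terms from H, so the count is the sum over predicates of |H|^arity:
  C: 6^2 = 36
Total ground atoms: 36.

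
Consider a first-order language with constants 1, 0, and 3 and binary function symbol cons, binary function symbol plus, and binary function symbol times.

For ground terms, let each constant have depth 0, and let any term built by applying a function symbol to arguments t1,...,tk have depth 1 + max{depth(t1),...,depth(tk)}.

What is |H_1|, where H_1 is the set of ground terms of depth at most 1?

Write N_k for the number of ground terms of depth ≤ k. A term of depth ≤ k is either a constant or a function symbol applied to arguments of depth ≤ k−1, so N_k = 3 + N_{k-1}^2 + N_{k-1}^2 + N_{k-1}^2.
N_0 = 3
N_1 = 3 + 3^2 + 3^2 + 3^2 = 30

30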